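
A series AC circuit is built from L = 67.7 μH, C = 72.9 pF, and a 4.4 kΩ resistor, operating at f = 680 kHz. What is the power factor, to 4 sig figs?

0.8331

ω = 2πf = 4.273e+06 rad/s
X_L = ωL = 289.3 Ω
X_C = 1/(ωC) = 3211 Ω
Net reactance X = X_L − X_C = -2921 Ω
Z = 4400 − j2921 Ω
|Z| = √(4400² + 2921²) = 5281 Ω
∠Z = arctan(-2921/4400) = -33.58°
cos φ = cos(-33.58°) = 0.8331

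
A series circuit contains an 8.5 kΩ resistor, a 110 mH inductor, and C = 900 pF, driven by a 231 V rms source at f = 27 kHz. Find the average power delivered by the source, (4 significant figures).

2.072 W

ω = 2πf = 169600 rad/s
X_L = ωL = 18660 Ω
X_C = 1/(ωC) = 6550 Ω
Net reactance X = X_L − X_C = 12110 Ω
Z = 8500 + j12110 Ω
|Z| = √(8500² + 12110²) = 14800 Ω
∠Z = arctan(12110/8500) = 54.94°
I = V/|Z| = 15.61 mA
P = VI cos φ = 231 × 0.01561 × cos(54.94°) = 2.072 W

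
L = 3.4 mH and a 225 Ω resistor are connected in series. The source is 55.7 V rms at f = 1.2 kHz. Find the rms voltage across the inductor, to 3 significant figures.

6.31 V

ω = 2πf = 7540 rad/s
X_L = ωL = 25.6 Ω
Z = 225 + j25.6 Ω
|Z| = √(225² + 25.6²) = 226 Ω
I = V/|Z| = 246 mA
V_L = I·|Z_L| = 0.246 × 25.6 = 6.31 V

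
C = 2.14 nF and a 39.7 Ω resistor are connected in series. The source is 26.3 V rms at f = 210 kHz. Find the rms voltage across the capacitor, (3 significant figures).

26.1 V

ω = 2πf = 1.319e+06 rad/s
X_C = 1/(ωC) = 354 Ω
Z = 39.7 − j354 Ω
|Z| = √(39.7² + 354²) = 356 Ω
I = V/|Z| = 73.8 mA
V_C = I·|Z_C| = 0.0738 × 354 = 26.1 V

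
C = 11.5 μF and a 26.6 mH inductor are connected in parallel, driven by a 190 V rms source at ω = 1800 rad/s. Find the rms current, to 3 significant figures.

X_L = ωL = 47.9 Ω
X_C = 1/(ωC) = 48.3 Ω
Parallel: admittances add. Y = 1/(jωL) + jωC
Y = (0 − j0.000186) S
|Y| = 0.000186 S → |Z| = 1/|Y| = 5390 Ω, ∠Z = −∠Y = 90.0°
I = V/|Z| = 190/5390 = 35.3 mA

35.3 mA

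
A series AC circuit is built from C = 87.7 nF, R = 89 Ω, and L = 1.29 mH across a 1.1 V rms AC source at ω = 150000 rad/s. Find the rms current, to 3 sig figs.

X_L = ωL = 194 Ω
X_C = 1/(ωC) = 76.0 Ω
Net reactance X = X_L − X_C = 117 Ω
Z = 89.0 + j117 Ω
|Z| = √(89.0² + 117²) = 147 Ω
I = V/|Z| = 1.1/147 = 7.46 mA

7.46 mA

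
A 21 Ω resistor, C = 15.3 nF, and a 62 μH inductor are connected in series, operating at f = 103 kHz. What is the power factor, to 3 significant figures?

0.326

ω = 2πf = 647200 rad/s
X_L = ωL = 40.1 Ω
X_C = 1/(ωC) = 101 Ω
Net reactance X = X_L − X_C = -60.9 Ω
Z = 21.0 − j60.9 Ω
|Z| = √(21.0² + 60.9²) = 64.4 Ω
∠Z = arctan(-60.9/21.0) = -71.0°
cos φ = cos(-71.0°) = 0.326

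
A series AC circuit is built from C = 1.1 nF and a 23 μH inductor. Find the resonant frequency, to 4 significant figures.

1.001 MHz

ω₀ = 1/√(LC) = 1/√(2.3e-05 × 1.1e-09) = 6.287e+06 rad/s
f₀ = ω₀/(2π) = 1.001 MHz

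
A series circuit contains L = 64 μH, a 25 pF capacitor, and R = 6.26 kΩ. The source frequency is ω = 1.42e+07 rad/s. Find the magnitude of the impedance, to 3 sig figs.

6540 Ω

X_L = ωL = 909 Ω
X_C = 1/(ωC) = 2820 Ω
Net reactance X = X_L − X_C = -1910 Ω
Z = 6260 − j1910 Ω
|Z| = √(6260² + 1910²) = 6540 Ω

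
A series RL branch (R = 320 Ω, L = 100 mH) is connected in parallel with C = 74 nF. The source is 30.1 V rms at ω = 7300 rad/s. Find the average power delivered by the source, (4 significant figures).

456.4 mW

X_L = ωL = 730.0 Ω
X_C = 1/(ωC) = 1851 Ω
Branch 1 (R+jX_L): Z₁ = 320.0 + j730.0 Ω, |Z₁| = 797.1 Ω
Branch 2 (−jX_C): Z₂ = −j1851 Ω
Parallel: Z = Z₁Z₂/(Z₁+Z₂), |Z| = 1265 Ω, ∠Z = 50.40°
I = V/|Z| = 23.79 mA
P = VI cos φ = 30.1 × 0.02379 × cos(50.40°) = 456.4 mW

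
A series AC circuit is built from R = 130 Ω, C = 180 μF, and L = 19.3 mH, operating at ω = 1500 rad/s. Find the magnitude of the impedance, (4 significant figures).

132.4 Ω

X_L = ωL = 28.95 Ω
X_C = 1/(ωC) = 3.704 Ω
Net reactance X = X_L − X_C = 25.25 Ω
Z = 130.0 + j25.25 Ω
|Z| = √(130.0² + 25.25²) = 132.4 Ω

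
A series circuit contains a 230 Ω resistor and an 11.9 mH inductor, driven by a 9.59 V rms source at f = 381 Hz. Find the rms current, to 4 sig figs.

ω = 2πf = 2394 rad/s
X_L = ωL = 28.49 Ω
Z = 230.0 + j28.49 Ω
|Z| = √(230.0² + 28.49²) = 231.8 Ω
I = V/|Z| = 9.59/231.8 = 41.38 mA

41.38 mA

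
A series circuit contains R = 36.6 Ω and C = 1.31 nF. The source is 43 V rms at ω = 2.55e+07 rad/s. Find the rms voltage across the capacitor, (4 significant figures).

27.22 V

X_C = 1/(ωC) = 29.94 Ω
Z = 36.60 − j29.94 Ω
|Z| = √(36.60² + 29.94²) = 47.28 Ω
I = V/|Z| = 909.4 mA
V_C = I·|Z_C| = 0.9094 × 29.94 = 27.22 V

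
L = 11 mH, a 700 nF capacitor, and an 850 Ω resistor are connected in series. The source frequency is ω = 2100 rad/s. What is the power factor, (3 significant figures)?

0.791

X_L = ωL = 23.1 Ω
X_C = 1/(ωC) = 680 Ω
Net reactance X = X_L − X_C = -657 Ω
Z = 850 − j657 Ω
|Z| = √(850² + 657²) = 1070 Ω
∠Z = arctan(-657/850) = -37.7°
cos φ = cos(-37.7°) = 0.791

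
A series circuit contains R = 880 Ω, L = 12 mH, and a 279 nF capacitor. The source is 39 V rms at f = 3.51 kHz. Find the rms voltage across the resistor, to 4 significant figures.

38.74 V

ω = 2πf = 22050 rad/s
X_L = ωL = 264.6 Ω
X_C = 1/(ωC) = 162.5 Ω
Net reactance X = X_L − X_C = 102.1 Ω
Z = 880.0 + j102.1 Ω
|Z| = √(880.0² + 102.1²) = 885.9 Ω
I = V/|Z| = 44.02 mA
V_R = I·|Z_R| = 0.04402 × 880.0 = 38.74 V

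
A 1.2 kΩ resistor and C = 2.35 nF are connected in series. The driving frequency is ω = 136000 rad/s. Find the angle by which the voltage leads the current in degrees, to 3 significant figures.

-69.0°

X_C = 1/(ωC) = 3130 Ω
Z = 1200 − j3130 Ω
|Z| = √(1200² + 3130²) = 3350 Ω
∠Z = arctan(-3130/1200) = -69.0°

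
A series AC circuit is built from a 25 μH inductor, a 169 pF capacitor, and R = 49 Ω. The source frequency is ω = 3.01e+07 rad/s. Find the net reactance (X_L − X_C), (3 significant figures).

556 Ω

X_L = ωL = 752 Ω
X_C = 1/(ωC) = 197 Ω
X = 752 − 197 = 556 Ω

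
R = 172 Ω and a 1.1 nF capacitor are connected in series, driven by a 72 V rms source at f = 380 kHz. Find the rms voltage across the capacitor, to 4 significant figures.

65.62 V

ω = 2πf = 2.388e+06 rad/s
X_C = 1/(ωC) = 380.8 Ω
Z = 172.0 − j380.8 Ω
|Z| = √(172.0² + 380.8²) = 417.8 Ω
I = V/|Z| = 172.3 mA
V_C = I·|Z_C| = 0.1723 × 380.8 = 65.62 V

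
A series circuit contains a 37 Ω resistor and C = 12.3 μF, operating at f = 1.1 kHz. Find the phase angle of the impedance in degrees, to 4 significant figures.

ω = 2πf = 6912 rad/s
X_C = 1/(ωC) = 11.76 Ω
Z = 37.00 − j11.76 Ω
|Z| = √(37.00² + 11.76²) = 38.82 Ω
∠Z = arctan(-11.76/37.00) = -17.64°

-17.64°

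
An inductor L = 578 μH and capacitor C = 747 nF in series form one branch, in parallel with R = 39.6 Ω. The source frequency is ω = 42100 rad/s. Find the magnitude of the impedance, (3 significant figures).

X_L = ωL = 24.3 Ω
X_C = 1/(ωC) = 31.8 Ω
Branch 1: Z₁ = R = 39.6 Ω
Branch 2 (series LC): Z₂ = j(X_L − X_C) = −j7.46 Ω
Parallel: Z = Z₁Z₂/(Z₁+Z₂), |Z| = 7.33 Ω, ∠Z = -79.3°

7.33 Ω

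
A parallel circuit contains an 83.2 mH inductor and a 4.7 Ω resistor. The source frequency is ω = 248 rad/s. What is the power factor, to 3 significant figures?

0.975

X_L = ωL = 20.6 Ω
Parallel: admittances add. Y = 1/R + 1/(jωL)
Y = (0.213 − j0.0485) S
|Y| = 0.218 S → |Z| = 1/|Y| = 4.58 Ω, ∠Z = −∠Y = 12.8°
cos φ = cos(12.8°) = 0.975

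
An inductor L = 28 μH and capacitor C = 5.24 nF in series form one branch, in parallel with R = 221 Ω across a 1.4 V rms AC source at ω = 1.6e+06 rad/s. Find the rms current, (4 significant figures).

19.84 mA

X_L = ωL = 44.80 Ω
X_C = 1/(ωC) = 119.3 Ω
Branch 1: Z₁ = R = 221.0 Ω
Branch 2 (series LC): Z₂ = j(X_L − X_C) = −j74.47 Ω
Parallel: Z = Z₁Z₂/(Z₁+Z₂), |Z| = 70.58 Ω, ∠Z = -71.38°
I = V/|Z| = 1.4/70.58 = 19.84 mA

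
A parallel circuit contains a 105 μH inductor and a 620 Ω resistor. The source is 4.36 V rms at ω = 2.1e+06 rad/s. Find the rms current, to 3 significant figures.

X_L = ωL = 220 Ω
Parallel: admittances add. Y = 1/R + 1/(jωL)
Y = (0.00161 − j0.00454) S
|Y| = 0.00481 S → |Z| = 1/|Y| = 208 Ω, ∠Z = −∠Y = 70.4°
I = V/|Z| = 4.36/208 = 21.0 mA

21.0 mA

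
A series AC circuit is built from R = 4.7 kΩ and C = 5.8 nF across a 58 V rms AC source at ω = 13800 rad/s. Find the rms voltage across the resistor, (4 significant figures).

X_C = 1/(ωC) = 12490 Ω
Z = 4700 − j12490 Ω
|Z| = √(4700² + 12490²) = 13350 Ω
I = V/|Z| = 4.345 mA
V_R = I·|Z_R| = 0.004345 × 4700 = 20.42 V

20.42 V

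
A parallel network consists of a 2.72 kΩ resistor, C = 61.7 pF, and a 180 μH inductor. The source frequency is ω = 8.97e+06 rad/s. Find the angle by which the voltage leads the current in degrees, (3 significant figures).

X_L = ωL = 1610 Ω
X_C = 1/(ωC) = 1810 Ω
Parallel: admittances add. Y = 1/R + 1/(jωL) + jωC
Y = (0.000368 − j6.59e-05) S
|Y| = 0.000374 S → |Z| = 1/|Y| = 2680 Ω, ∠Z = −∠Y = 10.2°

10.2°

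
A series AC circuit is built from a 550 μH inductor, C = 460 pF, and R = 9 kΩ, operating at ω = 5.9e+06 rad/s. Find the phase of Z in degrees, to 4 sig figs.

17.72°

X_L = ωL = 3245 Ω
X_C = 1/(ωC) = 368.5 Ω
Net reactance X = X_L − X_C = 2877 Ω
Z = 9000 + j2877 Ω
|Z| = √(9000² + 2877²) = 9449 Ω
∠Z = arctan(2877/9000) = 17.72°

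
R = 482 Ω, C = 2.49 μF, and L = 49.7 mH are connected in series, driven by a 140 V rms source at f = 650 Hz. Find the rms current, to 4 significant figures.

ω = 2πf = 4084 rad/s
X_L = ωL = 203.0 Ω
X_C = 1/(ωC) = 98.33 Ω
Net reactance X = X_L − X_C = 104.6 Ω
Z = 482.0 + j104.6 Ω
|Z| = √(482.0² + 104.6²) = 493.2 Ω
I = V/|Z| = 140/493.2 = 283.8 mA

283.8 mA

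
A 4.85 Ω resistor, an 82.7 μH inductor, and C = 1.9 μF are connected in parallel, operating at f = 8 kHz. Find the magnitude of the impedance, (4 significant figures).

ω = 2πf = 50270 rad/s
X_L = ωL = 4.157 Ω
X_C = 1/(ωC) = 10.47 Ω
Parallel: admittances add. Y = 1/R + 1/(jωL) + jωC
Y = (0.2062 − j0.1451) S
|Y| = 0.2521 S → |Z| = 1/|Y| = 3.967 Ω, ∠Z = −∠Y = 35.13°

3.967 Ω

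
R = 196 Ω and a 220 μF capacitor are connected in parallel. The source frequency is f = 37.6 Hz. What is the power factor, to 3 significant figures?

0.0977

ω = 2πf = 236.2 rad/s
X_C = 1/(ωC) = 19.2 Ω
Parallel: admittances add. Y = 1/R + jωC
Y = (0.00510 + j0.0520) S
|Y| = 0.0522 S → |Z| = 1/|Y| = 19.1 Ω, ∠Z = −∠Y = -84.4°
cos φ = cos(-84.4°) = 0.0977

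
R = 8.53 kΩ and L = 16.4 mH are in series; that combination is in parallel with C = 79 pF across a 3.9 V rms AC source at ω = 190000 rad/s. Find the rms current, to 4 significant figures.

X_L = ωL = 3116 Ω
X_C = 1/(ωC) = 66620 Ω
Branch 1 (R+jX_L): Z₁ = 8530 + j3116 Ω, |Z₁| = 9081 Ω
Branch 2 (−jX_C): Z₂ = −j66620 Ω
Parallel: Z = Z₁Z₂/(Z₁+Z₂), |Z| = 9442 Ω, ∠Z = 12.42°
I = V/|Z| = 3.9/9442 = 413.0 μA

413.0 μA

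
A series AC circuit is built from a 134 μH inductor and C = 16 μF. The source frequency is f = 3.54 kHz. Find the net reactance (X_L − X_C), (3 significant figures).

ω = 2πf = 22240 rad/s
X_L = ωL = 2.98 Ω
X_C = 1/(ωC) = 2.81 Ω
X = 2.98 − 2.81 = 0.171 Ω

0.171 Ω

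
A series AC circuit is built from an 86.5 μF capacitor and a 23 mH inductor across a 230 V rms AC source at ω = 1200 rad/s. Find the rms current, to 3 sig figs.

12.8 A

X_L = ωL = 27.6 Ω
X_C = 1/(ωC) = 9.63 Ω
Net reactance X = X_L − X_C = 18.0 Ω
Z = j18.0 Ω
|Z| = √(0² + 18.0²) = 18.0 Ω
I = V/|Z| = 230/18.0 = 12.8 A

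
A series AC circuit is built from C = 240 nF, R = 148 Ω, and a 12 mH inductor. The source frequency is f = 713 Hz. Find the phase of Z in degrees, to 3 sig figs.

ω = 2πf = 4480 rad/s
X_L = ωL = 53.8 Ω
X_C = 1/(ωC) = 930 Ω
Net reactance X = X_L − X_C = -876 Ω
Z = 148 − j876 Ω
|Z| = √(148² + 876²) = 889 Ω
∠Z = arctan(-876/148) = -80.4°

-80.4°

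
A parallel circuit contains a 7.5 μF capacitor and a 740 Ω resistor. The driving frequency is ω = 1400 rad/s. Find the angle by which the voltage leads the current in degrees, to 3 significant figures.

X_C = 1/(ωC) = 95.2 Ω
Parallel: admittances add. Y = 1/R + jωC
Y = (0.00135 + j0.0105) S
|Y| = 0.0106 S → |Z| = 1/|Y| = 94.5 Ω, ∠Z = −∠Y = -82.7°

-82.7°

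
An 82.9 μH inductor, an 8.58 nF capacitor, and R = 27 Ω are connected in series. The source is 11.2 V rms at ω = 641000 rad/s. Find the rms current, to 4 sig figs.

85.18 mA

X_L = ωL = 53.14 Ω
X_C = 1/(ωC) = 181.8 Ω
Net reactance X = X_L − X_C = -128.7 Ω
Z = 27.00 − j128.7 Ω
|Z| = √(27.00² + 128.7²) = 131.5 Ω
I = V/|Z| = 11.2/131.5 = 85.18 mA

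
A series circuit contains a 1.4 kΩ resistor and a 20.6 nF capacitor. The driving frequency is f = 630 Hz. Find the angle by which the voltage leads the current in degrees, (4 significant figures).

ω = 2πf = 3958 rad/s
X_C = 1/(ωC) = 12260 Ω
Z = 1400 − j12260 Ω
|Z| = √(1400² + 12260²) = 12340 Ω
∠Z = arctan(-12260/1400) = -83.49°

-83.49°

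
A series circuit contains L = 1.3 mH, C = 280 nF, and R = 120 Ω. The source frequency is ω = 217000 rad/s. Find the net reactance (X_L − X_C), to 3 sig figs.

266 Ω

X_L = ωL = 282 Ω
X_C = 1/(ωC) = 16.5 Ω
X = 282 − 16.5 = 266 Ω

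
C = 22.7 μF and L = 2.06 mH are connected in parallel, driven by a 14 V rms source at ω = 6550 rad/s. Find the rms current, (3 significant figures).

1.04 A

X_L = ωL = 13.5 Ω
X_C = 1/(ωC) = 6.73 Ω
Parallel: admittances add. Y = 1/(jωL) + jωC
Y = (0 + j0.0746) S
|Y| = 0.0746 S → |Z| = 1/|Y| = 13.4 Ω, ∠Z = −∠Y = -90.0°
I = V/|Z| = 14/13.4 = 1.04 A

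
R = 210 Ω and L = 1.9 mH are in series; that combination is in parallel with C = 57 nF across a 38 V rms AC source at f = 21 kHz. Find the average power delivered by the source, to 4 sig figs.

ω = 2πf = 131900 rad/s
X_L = ωL = 250.7 Ω
X_C = 1/(ωC) = 133.0 Ω
Branch 1 (R+jX_L): Z₁ = 210.0 + j250.7 Ω, |Z₁| = 327.0 Ω
Branch 2 (−jX_C): Z₂ = −j133.0 Ω
Parallel: Z = Z₁Z₂/(Z₁+Z₂), |Z| = 180.6 Ω, ∠Z = -69.23°
I = V/|Z| = 210.4 mA
P = VI cos φ = 38 × 0.2104 × cos(-69.23°) = 2.835 W

2.835 W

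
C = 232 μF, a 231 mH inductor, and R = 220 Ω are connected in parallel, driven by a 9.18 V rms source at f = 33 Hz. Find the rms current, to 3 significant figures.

ω = 2πf = 207.3 rad/s
X_L = ωL = 47.9 Ω
X_C = 1/(ωC) = 20.8 Ω
Parallel: admittances add. Y = 1/R + 1/(jωL) + jωC
Y = (0.00455 + j0.0272) S
|Y| = 0.0276 S → |Z| = 1/|Y| = 36.2 Ω, ∠Z = −∠Y = -80.5°
I = V/|Z| = 9.18/36.2 = 253 mA

253 mA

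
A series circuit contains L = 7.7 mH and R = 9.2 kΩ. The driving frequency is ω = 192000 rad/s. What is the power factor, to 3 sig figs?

X_L = ωL = 1480 Ω
Z = 9200 + j1480 Ω
|Z| = √(9200² + 1480²) = 9320 Ω
∠Z = arctan(1480/9200) = 9.13°
cos φ = cos(9.13°) = 0.987

0.987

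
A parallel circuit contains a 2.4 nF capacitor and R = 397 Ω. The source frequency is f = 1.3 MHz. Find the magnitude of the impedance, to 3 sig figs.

ω = 2πf = 8.168e+06 rad/s
X_C = 1/(ωC) = 51.0 Ω
Parallel: admittances add. Y = 1/R + jωC
Y = (0.00252 + j0.0196) S
|Y| = 0.0198 S → |Z| = 1/|Y| = 50.6 Ω, ∠Z = −∠Y = -82.7°

50.6 Ω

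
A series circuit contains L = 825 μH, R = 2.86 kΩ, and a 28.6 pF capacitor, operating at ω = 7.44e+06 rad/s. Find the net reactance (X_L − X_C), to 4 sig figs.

1438 Ω

X_L = ωL = 6138 Ω
X_C = 1/(ωC) = 4700 Ω
X = 6138 − 4700 = 1438 Ω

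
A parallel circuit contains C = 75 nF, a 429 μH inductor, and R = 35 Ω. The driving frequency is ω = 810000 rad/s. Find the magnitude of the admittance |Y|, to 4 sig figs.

X_L = ωL = 347.5 Ω
X_C = 1/(ωC) = 16.46 Ω
Parallel: admittances add. Y = 1/R + 1/(jωL) + jωC
Y = (0.02857 + j0.05787) S
|Y| = 0.06454 S → |Z| = 1/|Y| = 15.49 Ω, ∠Z = −∠Y = -63.72°

64.54 mS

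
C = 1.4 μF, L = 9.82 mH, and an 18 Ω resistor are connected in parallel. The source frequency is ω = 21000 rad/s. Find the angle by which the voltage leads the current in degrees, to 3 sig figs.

X_L = ωL = 206 Ω
X_C = 1/(ωC) = 34.0 Ω
Parallel: admittances add. Y = 1/R + 1/(jωL) + jωC
Y = (0.0556 + j0.0246) S
|Y| = 0.0607 S → |Z| = 1/|Y| = 16.5 Ω, ∠Z = −∠Y = -23.8°

-23.8°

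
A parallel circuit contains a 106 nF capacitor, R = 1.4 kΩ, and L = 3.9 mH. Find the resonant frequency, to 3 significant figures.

7.83 kHz

ω₀ = 1/√(LC) = 1/√(0.0039 × 1.06e-07) = 49180 rad/s
f₀ = ω₀/(2π) = 7.83 kHz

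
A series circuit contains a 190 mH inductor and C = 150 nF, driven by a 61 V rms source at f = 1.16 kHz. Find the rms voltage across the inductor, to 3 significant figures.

180 V

ω = 2πf = 7288 rad/s
X_L = ωL = 1380 Ω
X_C = 1/(ωC) = 915 Ω
Net reactance X = X_L − X_C = 470 Ω
Z = j470 Ω
|Z| = √(0² + 470²) = 470 Ω
I = V/|Z| = 130 mA
V_L = I·|Z_L| = 0.130 × 1380 = 180 V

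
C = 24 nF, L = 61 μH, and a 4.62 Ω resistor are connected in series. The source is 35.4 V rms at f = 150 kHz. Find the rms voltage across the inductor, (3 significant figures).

145 V

ω = 2πf = 942500 rad/s
X_L = ωL = 57.5 Ω
X_C = 1/(ωC) = 44.2 Ω
Net reactance X = X_L − X_C = 13.3 Ω
Z = 4.62 + j13.3 Ω
|Z| = √(4.62² + 13.3²) = 14.1 Ω
I = V/|Z| = 2.52 A
V_L = I·|Z_L| = 2.52 × 57.5 = 145 V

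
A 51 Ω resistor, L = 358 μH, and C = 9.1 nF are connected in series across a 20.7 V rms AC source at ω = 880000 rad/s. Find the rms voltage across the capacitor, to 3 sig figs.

X_L = ωL = 315 Ω
X_C = 1/(ωC) = 125 Ω
Net reactance X = X_L − X_C = 190 Ω
Z = 51.0 + j190 Ω
|Z| = √(51.0² + 190²) = 197 Ω
I = V/|Z| = 105 mA
V_C = I·|Z_C| = 0.105 × 125 = 13.1 V

13.1 V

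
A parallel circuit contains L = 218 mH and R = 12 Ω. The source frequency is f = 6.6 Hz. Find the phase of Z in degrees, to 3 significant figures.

53.0°

ω = 2πf = 41.47 rad/s
X_L = ωL = 9.04 Ω
Parallel: admittances add. Y = 1/R + 1/(jωL)
Y = (0.0833 − j0.111) S
|Y| = 0.138 S → |Z| = 1/|Y| = 7.22 Ω, ∠Z = −∠Y = 53.0°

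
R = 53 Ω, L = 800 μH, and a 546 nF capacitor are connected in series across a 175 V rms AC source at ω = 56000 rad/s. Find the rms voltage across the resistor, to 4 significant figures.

X_L = ωL = 44.80 Ω
X_C = 1/(ωC) = 32.71 Ω
Net reactance X = X_L − X_C = 12.09 Ω
Z = 53.00 + j12.09 Ω
|Z| = √(53.00² + 12.09²) = 54.36 Ω
I = V/|Z| = 3.219 A
V_R = I·|Z_R| = 3.219 × 53.00 = 170.6 V

170.6 V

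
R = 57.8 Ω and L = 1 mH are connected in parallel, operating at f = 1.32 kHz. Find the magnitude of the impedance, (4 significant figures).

ω = 2πf = 8294 rad/s
X_L = ωL = 8.294 Ω
Parallel: admittances add. Y = 1/R + 1/(jωL)
Y = (0.01730 − j0.1206) S
|Y| = 0.1218 S → |Z| = 1/|Y| = 8.210 Ω, ∠Z = −∠Y = 81.83°

8.210 Ω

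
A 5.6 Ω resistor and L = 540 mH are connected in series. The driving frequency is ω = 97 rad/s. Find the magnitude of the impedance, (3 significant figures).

52.7 Ω

X_L = ωL = 52.4 Ω
Z = 5.60 + j52.4 Ω
|Z| = √(5.60² + 52.4²) = 52.7 Ω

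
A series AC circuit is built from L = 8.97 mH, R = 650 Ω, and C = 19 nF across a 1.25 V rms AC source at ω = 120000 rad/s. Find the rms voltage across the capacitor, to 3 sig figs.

0.602 V

X_L = ωL = 1080 Ω
X_C = 1/(ωC) = 439 Ω
Net reactance X = X_L − X_C = 638 Ω
Z = 650 + j638 Ω
|Z| = √(650² + 638²) = 911 Ω
I = V/|Z| = 1.37 mA
V_C = I·|Z_C| = 0.00137 × 439 = 0.602 V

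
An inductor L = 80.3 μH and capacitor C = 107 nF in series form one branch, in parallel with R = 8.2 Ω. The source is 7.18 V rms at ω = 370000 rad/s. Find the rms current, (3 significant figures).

1.84 A

X_L = ωL = 29.7 Ω
X_C = 1/(ωC) = 25.3 Ω
Branch 1: Z₁ = R = 8.20 Ω
Branch 2 (series LC): Z₂ = j(X_L − X_C) = j4.45 Ω
Parallel: Z = Z₁Z₂/(Z₁+Z₂), |Z| = 3.91 Ω, ∠Z = 61.5°
I = V/|Z| = 7.18/3.91 = 1.84 A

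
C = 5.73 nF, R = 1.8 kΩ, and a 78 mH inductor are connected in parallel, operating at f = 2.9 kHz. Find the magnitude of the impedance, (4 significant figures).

1224 Ω

ω = 2πf = 18220 rad/s
X_L = ωL = 1421 Ω
X_C = 1/(ωC) = 9578 Ω
Parallel: admittances add. Y = 1/R + 1/(jωL) + jωC
Y = (0.0005556 − j0.0005992) S
|Y| = 0.0008171 S → |Z| = 1/|Y| = 1224 Ω, ∠Z = −∠Y = 47.16°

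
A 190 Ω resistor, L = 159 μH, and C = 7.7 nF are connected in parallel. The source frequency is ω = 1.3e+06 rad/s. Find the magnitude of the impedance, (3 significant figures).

136 Ω

X_L = ωL = 207 Ω
X_C = 1/(ωC) = 99.9 Ω
Parallel: admittances add. Y = 1/R + 1/(jωL) + jωC
Y = (0.00526 + j0.00517) S
|Y| = 0.00738 S → |Z| = 1/|Y| = 136 Ω, ∠Z = −∠Y = -44.5°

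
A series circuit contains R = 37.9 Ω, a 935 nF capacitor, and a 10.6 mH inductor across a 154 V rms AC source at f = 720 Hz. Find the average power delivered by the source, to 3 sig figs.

24.3 W

ω = 2πf = 4524 rad/s
X_L = ωL = 48.0 Ω
X_C = 1/(ωC) = 236 Ω
Net reactance X = X_L − X_C = -188 Ω
Z = 37.9 − j188 Ω
|Z| = √(37.9² + 188²) = 192 Ω
∠Z = arctan(-188/37.9) = -78.6°
I = V/|Z| = 801 mA
P = VI cos φ = 154 × 0.801 × cos(-78.6°) = 24.3 W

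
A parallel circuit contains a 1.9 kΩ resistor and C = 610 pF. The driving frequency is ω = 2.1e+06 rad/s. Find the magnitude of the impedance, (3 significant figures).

X_C = 1/(ωC) = 781 Ω
Parallel: admittances add. Y = 1/R + jωC
Y = (0.000526 + j0.00128) S
|Y| = 0.00138 S → |Z| = 1/|Y| = 722 Ω, ∠Z = −∠Y = -67.7°

722 Ω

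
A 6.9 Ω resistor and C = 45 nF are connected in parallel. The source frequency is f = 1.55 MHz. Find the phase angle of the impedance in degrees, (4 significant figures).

-71.70°

ω = 2πf = 9.739e+06 rad/s
X_C = 1/(ωC) = 2.282 Ω
Parallel: admittances add. Y = 1/R + jωC
Y = (0.1449 + j0.4383) S
|Y| = 0.4616 S → |Z| = 1/|Y| = 2.166 Ω, ∠Z = −∠Y = -71.70°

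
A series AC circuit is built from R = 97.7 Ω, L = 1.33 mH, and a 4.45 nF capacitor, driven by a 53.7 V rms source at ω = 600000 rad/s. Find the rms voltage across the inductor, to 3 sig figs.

98.6 V

X_L = ωL = 798 Ω
X_C = 1/(ωC) = 375 Ω
Net reactance X = X_L − X_C = 423 Ω
Z = 97.7 + j423 Ω
|Z| = √(97.7² + 423²) = 435 Ω
I = V/|Z| = 124 mA
V_L = I·|Z_L| = 0.124 × 798 = 98.6 V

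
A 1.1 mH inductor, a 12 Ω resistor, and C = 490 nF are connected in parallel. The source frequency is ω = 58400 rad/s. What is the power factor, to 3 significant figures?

0.988

X_L = ωL = 64.2 Ω
X_C = 1/(ωC) = 34.9 Ω
Parallel: admittances add. Y = 1/R + 1/(jωL) + jωC
Y = (0.0833 + j0.0130) S
|Y| = 0.0843 S → |Z| = 1/|Y| = 11.9 Ω, ∠Z = −∠Y = -8.90°
cos φ = cos(-8.90°) = 0.988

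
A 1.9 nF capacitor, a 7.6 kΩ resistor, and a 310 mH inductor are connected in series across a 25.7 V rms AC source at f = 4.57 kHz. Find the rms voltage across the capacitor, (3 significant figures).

38.9 V

ω = 2πf = 28710 rad/s
X_L = ωL = 8900 Ω
X_C = 1/(ωC) = 18300 Ω
Net reactance X = X_L − X_C = -9430 Ω
Z = 7600 − j9430 Ω
|Z| = √(7600² + 9430²) = 12100 Ω
I = V/|Z| = 2.12 mA
V_C = I·|Z_C| = 0.00212 × 18300 = 38.9 V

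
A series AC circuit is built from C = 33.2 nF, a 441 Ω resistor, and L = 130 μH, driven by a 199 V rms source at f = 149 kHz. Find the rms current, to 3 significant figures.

ω = 2πf = 936200 rad/s
X_L = ωL = 122 Ω
X_C = 1/(ωC) = 32.2 Ω
Net reactance X = X_L − X_C = 89.5 Ω
Z = 441 + j89.5 Ω
|Z| = √(441² + 89.5²) = 450 Ω
I = V/|Z| = 199/450 = 442 mA

442 mA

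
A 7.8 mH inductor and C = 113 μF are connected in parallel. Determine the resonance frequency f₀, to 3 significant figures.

ω₀ = 1/√(LC) = 1/√(0.0078 × 0.000113) = 1065 rad/s
f₀ = ω₀/(2π) = 170 Hz

170 Hz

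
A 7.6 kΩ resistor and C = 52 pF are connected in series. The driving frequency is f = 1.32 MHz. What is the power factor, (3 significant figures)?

ω = 2πf = 8.294e+06 rad/s
X_C = 1/(ωC) = 2320 Ω
Z = 7600 − j2320 Ω
|Z| = √(7600² + 2320²) = 7950 Ω
∠Z = arctan(-2320/7600) = -17.0°
cos φ = cos(-17.0°) = 0.956

0.956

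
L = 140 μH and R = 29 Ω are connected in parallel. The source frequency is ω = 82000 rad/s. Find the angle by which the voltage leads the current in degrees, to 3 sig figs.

68.4°

X_L = ωL = 11.5 Ω
Parallel: admittances add. Y = 1/R + 1/(jωL)
Y = (0.0345 − j0.0871) S
|Y| = 0.0937 S → |Z| = 1/|Y| = 10.7 Ω, ∠Z = −∠Y = 68.4°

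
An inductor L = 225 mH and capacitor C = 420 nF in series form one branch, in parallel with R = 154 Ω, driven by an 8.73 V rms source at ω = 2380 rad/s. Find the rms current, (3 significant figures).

X_L = ωL = 536 Ω
X_C = 1/(ωC) = 1000 Ω
Branch 1: Z₁ = R = 154 Ω
Branch 2 (series LC): Z₂ = j(X_L − X_C) = −j465 Ω
Parallel: Z = Z₁Z₂/(Z₁+Z₂), |Z| = 146 Ω, ∠Z = -18.3°
I = V/|Z| = 8.73/146 = 59.7 mA

59.7 mA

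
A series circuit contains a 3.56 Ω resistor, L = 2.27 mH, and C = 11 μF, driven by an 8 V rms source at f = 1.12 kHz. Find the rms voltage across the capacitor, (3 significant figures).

22.0 V

ω = 2πf = 7037 rad/s
X_L = ωL = 16.0 Ω
X_C = 1/(ωC) = 12.9 Ω
Net reactance X = X_L − X_C = 3.06 Ω
Z = 3.56 + j3.06 Ω
|Z| = √(3.56² + 3.06²) = 4.69 Ω
I = V/|Z| = 1.71 A
V_C = I·|Z_C| = 1.71 × 12.9 = 22.0 V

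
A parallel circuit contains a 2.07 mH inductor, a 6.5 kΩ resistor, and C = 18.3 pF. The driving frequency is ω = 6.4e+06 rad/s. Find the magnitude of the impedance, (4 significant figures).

6274 Ω

X_L = ωL = 13250 Ω
X_C = 1/(ωC) = 8538 Ω
Parallel: admittances add. Y = 1/R + 1/(jωL) + jωC
Y = (0.0001538 + j4.164e-05) S
|Y| = 0.0001594 S → |Z| = 1/|Y| = 6274 Ω, ∠Z = −∠Y = -15.14°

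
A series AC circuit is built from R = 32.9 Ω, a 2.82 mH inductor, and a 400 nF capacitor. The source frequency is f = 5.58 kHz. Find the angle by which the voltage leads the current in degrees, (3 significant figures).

40.0°

ω = 2πf = 35060 rad/s
X_L = ωL = 98.9 Ω
X_C = 1/(ωC) = 71.3 Ω
Net reactance X = X_L − X_C = 27.6 Ω
Z = 32.9 + j27.6 Ω
|Z| = √(32.9² + 27.6²) = 42.9 Ω
∠Z = arctan(27.6/32.9) = 40.0°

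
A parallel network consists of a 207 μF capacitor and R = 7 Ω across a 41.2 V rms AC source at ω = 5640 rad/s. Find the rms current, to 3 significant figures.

48.5 A

X_C = 1/(ωC) = 0.857 Ω
Parallel: admittances add. Y = 1/R + jωC
Y = (0.143 + j1.17) S
|Y| = 1.18 S → |Z| = 1/|Y| = 0.850 Ω, ∠Z = −∠Y = -83.0°
I = V/|Z| = 41.2/0.850 = 48.5 A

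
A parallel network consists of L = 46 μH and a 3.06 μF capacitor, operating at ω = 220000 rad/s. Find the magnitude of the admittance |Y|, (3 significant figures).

X_L = ωL = 10.1 Ω
X_C = 1/(ωC) = 1.49 Ω
Parallel: admittances add. Y = 1/(jωL) + jωC
Y = (0 + j0.574) S
|Y| = 0.574 S → |Z| = 1/|Y| = 1.74 Ω, ∠Z = −∠Y = -90.0°

574 mS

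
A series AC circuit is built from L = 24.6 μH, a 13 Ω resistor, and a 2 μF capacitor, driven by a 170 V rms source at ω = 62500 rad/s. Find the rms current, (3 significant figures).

11.7 A

X_L = ωL = 1.54 Ω
X_C = 1/(ωC) = 8.00 Ω
Net reactance X = X_L − X_C = -6.46 Ω
Z = 13.0 − j6.46 Ω
|Z| = √(13.0² + 6.46²) = 14.5 Ω
I = V/|Z| = 170/14.5 = 11.7 A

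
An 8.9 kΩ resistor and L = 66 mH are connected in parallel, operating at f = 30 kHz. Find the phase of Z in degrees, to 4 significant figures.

35.58°

ω = 2πf = 188500 rad/s
X_L = ωL = 12440 Ω
Parallel: admittances add. Y = 1/R + 1/(jωL)
Y = (0.0001124 − j8.038e-05) S
|Y| = 0.0001382 S → |Z| = 1/|Y| = 7238 Ω, ∠Z = −∠Y = 35.58°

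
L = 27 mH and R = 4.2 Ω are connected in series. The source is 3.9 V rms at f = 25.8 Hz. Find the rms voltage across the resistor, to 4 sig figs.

2.700 V

ω = 2πf = 162.1 rad/s
X_L = ωL = 4.377 Ω
Z = 4.200 + j4.377 Ω
|Z| = √(4.200² + 4.377²) = 6.066 Ω
I = V/|Z| = 642.9 mA
V_R = I·|Z_R| = 0.6429 × 4.200 = 2.700 V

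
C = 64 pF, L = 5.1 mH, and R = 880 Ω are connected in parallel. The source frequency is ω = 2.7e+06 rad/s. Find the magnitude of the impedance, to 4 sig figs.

876.6 Ω

X_L = ωL = 13770 Ω
X_C = 1/(ωC) = 5787 Ω
Parallel: admittances add. Y = 1/R + 1/(jωL) + jωC
Y = (0.001136 + j0.0001002) S
|Y| = 0.001141 S → |Z| = 1/|Y| = 876.6 Ω, ∠Z = −∠Y = -5.038°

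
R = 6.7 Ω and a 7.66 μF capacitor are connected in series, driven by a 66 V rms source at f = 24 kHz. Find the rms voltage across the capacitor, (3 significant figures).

8.46 V

ω = 2πf = 150800 rad/s
X_C = 1/(ωC) = 0.866 Ω
Z = 6.70 − j0.866 Ω
|Z| = √(6.70² + 0.866²) = 6.76 Ω
I = V/|Z| = 9.77 A
V_C = I·|Z_C| = 9.77 × 0.866 = 8.46 V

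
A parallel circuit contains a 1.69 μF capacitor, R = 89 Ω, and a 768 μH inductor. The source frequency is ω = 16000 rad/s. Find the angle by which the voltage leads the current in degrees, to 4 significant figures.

X_L = ωL = 12.29 Ω
X_C = 1/(ωC) = 36.98 Ω
Parallel: admittances add. Y = 1/R + 1/(jωL) + jωC
Y = (0.01124 − j0.05434) S
|Y| = 0.05549 S → |Z| = 1/|Y| = 18.02 Ω, ∠Z = −∠Y = 78.32°

78.32°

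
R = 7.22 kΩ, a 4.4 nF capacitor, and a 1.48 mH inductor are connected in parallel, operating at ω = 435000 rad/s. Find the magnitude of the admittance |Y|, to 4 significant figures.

X_L = ωL = 643.8 Ω
X_C = 1/(ωC) = 522.5 Ω
Parallel: admittances add. Y = 1/R + 1/(jωL) + jωC
Y = (0.0001385 + j0.0003607) S
|Y| = 0.0003864 S → |Z| = 1/|Y| = 2588 Ω, ∠Z = −∠Y = -69.00°

386.4 μS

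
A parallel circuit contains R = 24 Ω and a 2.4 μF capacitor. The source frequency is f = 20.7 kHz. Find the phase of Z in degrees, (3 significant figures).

-82.4°

ω = 2πf = 130100 rad/s
X_C = 1/(ωC) = 3.20 Ω
Parallel: admittances add. Y = 1/R + jωC
Y = (0.0417 + j0.312) S
|Y| = 0.315 S → |Z| = 1/|Y| = 3.18 Ω, ∠Z = −∠Y = -82.4°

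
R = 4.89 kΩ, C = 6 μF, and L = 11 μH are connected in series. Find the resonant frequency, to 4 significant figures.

ω₀ = 1/√(LC) = 1/√(1.1e-05 × 6e-06) = 123100 rad/s
f₀ = ω₀/(2π) = 19.59 kHz

19.59 kHz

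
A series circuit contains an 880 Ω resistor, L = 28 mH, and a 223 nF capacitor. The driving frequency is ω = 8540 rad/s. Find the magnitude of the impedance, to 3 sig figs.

925 Ω

X_L = ωL = 239 Ω
X_C = 1/(ωC) = 525 Ω
Net reactance X = X_L − X_C = -286 Ω
Z = 880 − j286 Ω
|Z| = √(880² + 286²) = 925 Ω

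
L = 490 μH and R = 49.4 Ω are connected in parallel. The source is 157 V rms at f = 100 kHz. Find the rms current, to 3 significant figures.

3.22 A

ω = 2πf = 628300 rad/s
X_L = ωL = 308 Ω
Parallel: admittances add. Y = 1/R + 1/(jωL)
Y = (0.0202 − j0.00325) S
|Y| = 0.0205 S → |Z| = 1/|Y| = 48.8 Ω, ∠Z = −∠Y = 9.12°
I = V/|Z| = 157/48.8 = 3.22 A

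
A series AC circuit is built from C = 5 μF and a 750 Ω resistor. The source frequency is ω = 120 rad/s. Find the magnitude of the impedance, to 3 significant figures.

X_C = 1/(ωC) = 1670 Ω
Z = 750 − j1670 Ω
|Z| = √(750² + 1670²) = 1830 Ω

1830 Ω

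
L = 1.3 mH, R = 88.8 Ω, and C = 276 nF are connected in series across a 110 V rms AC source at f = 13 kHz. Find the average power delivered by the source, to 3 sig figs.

ω = 2πf = 81680 rad/s
X_L = ωL = 106 Ω
X_C = 1/(ωC) = 44.4 Ω
Net reactance X = X_L − X_C = 61.8 Ω
Z = 88.8 + j61.8 Ω
|Z| = √(88.8² + 61.8²) = 108 Ω
∠Z = arctan(61.8/88.8) = 34.8°
I = V/|Z| = 1.02 A
P = VI cos φ = 110 × 1.02 × cos(34.8°) = 91.8 W

91.8 W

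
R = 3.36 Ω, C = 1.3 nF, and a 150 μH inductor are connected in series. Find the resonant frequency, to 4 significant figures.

ω₀ = 1/√(LC) = 1/√(0.00015 × 1.3e-09) = 2.265e+06 rad/s
f₀ = ω₀/(2π) = 360.4 kHz

360.4 kHz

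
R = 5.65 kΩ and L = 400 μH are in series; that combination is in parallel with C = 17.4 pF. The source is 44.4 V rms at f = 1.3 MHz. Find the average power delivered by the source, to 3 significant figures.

261 mW

ω = 2πf = 8.168e+06 rad/s
X_L = ωL = 3270 Ω
X_C = 1/(ωC) = 7040 Ω
Branch 1 (R+jX_L): Z₁ = 5650 + j3270 Ω, |Z₁| = 6530 Ω
Branch 2 (−jX_C): Z₂ = −j7040 Ω
Parallel: Z = Z₁Z₂/(Z₁+Z₂), |Z| = 6760 Ω, ∠Z = -26.3°
I = V/|Z| = 6.57 mA
P = VI cos φ = 44.4 × 0.00657 × cos(-26.3°) = 261 mW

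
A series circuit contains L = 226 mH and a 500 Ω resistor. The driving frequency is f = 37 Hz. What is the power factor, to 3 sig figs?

0.995

ω = 2πf = 232.5 rad/s
X_L = ωL = 52.5 Ω
Z = 500 + j52.5 Ω
|Z| = √(500² + 52.5²) = 503 Ω
∠Z = arctan(52.5/500) = 6.00°
cos φ = cos(6.00°) = 0.995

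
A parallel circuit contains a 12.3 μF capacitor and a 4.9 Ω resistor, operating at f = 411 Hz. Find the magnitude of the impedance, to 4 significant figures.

4.842 Ω

ω = 2πf = 2582 rad/s
X_C = 1/(ωC) = 31.48 Ω
Parallel: admittances add. Y = 1/R + jωC
Y = (0.2041 + j0.03176) S
|Y| = 0.2065 S → |Z| = 1/|Y| = 4.842 Ω, ∠Z = −∠Y = -8.847°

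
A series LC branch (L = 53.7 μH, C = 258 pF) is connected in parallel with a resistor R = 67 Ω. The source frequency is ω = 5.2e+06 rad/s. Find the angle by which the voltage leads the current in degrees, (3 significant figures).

-8.18°

X_L = ωL = 279 Ω
X_C = 1/(ωC) = 745 Ω
Branch 1: Z₁ = R = 67.0 Ω
Branch 2 (series LC): Z₂ = j(X_L − X_C) = −j466 Ω
Parallel: Z = Z₁Z₂/(Z₁+Z₂), |Z| = 66.3 Ω, ∠Z = -8.18°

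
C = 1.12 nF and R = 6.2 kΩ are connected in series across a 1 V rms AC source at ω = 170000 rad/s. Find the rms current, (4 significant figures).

123.1 μA

X_C = 1/(ωC) = 5252 Ω
Z = 6200 − j5252 Ω
|Z| = √(6200² + 5252²) = 8126 Ω
I = V/|Z| = 1/8126 = 123.1 μA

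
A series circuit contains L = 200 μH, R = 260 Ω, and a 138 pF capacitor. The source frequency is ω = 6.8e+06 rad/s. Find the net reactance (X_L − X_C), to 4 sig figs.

X_L = ωL = 1360 Ω
X_C = 1/(ωC) = 1066 Ω
X = 1360 − 1066 = 294.4 Ω

294.4 Ω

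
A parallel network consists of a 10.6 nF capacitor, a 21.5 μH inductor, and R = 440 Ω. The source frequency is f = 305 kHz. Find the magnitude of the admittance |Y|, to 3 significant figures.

ω = 2πf = 1.916e+06 rad/s
X_L = ωL = 41.2 Ω
X_C = 1/(ωC) = 49.2 Ω
Parallel: admittances add. Y = 1/R + 1/(jωL) + jωC
Y = (0.00227 − j0.00396) S
|Y| = 0.00456 S → |Z| = 1/|Y| = 219 Ω, ∠Z = −∠Y = 60.1°

4.56 mS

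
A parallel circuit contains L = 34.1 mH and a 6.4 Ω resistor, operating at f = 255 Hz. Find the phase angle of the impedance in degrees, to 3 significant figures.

6.68°

ω = 2πf = 1602 rad/s
X_L = ωL = 54.6 Ω
Parallel: admittances add. Y = 1/R + 1/(jωL)
Y = (0.156 − j0.0183) S
|Y| = 0.157 S → |Z| = 1/|Y| = 6.36 Ω, ∠Z = −∠Y = 6.68°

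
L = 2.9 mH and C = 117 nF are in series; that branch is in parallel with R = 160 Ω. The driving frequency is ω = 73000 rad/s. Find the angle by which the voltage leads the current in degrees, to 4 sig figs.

X_L = ωL = 211.7 Ω
X_C = 1/(ωC) = 117.1 Ω
Branch 1: Z₁ = R = 160.0 Ω
Branch 2 (series LC): Z₂ = j(X_L − X_C) = j94.62 Ω
Parallel: Z = Z₁Z₂/(Z₁+Z₂), |Z| = 81.44 Ω, ∠Z = 59.40°

59.40°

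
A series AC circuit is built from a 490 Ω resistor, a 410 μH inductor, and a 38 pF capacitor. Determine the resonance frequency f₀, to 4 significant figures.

ω₀ = 1/√(LC) = 1/√(0.00041 × 3.8e-11) = 8.012e+06 rad/s
f₀ = ω₀/(2π) = 1.275 MHz

1.275 MHz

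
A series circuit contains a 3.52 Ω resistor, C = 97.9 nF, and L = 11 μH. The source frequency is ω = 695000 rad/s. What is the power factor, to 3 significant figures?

0.447

X_L = ωL = 7.64 Ω
X_C = 1/(ωC) = 14.7 Ω
Net reactance X = X_L − X_C = -7.05 Ω
Z = 3.52 − j7.05 Ω
|Z| = √(3.52² + 7.05²) = 7.88 Ω
∠Z = arctan(-7.05/3.52) = -63.5°
cos φ = cos(-63.5°) = 0.447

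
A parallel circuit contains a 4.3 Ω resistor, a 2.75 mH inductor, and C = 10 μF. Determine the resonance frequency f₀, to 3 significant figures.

960 Hz

ω₀ = 1/√(LC) = 1/√(0.00275 × 1e-05) = 6030 rad/s
f₀ = ω₀/(2π) = 960 Hz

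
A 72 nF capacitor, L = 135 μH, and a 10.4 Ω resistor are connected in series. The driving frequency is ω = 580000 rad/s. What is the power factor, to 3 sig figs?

X_L = ωL = 78.3 Ω
X_C = 1/(ωC) = 23.9 Ω
Net reactance X = X_L − X_C = 54.4 Ω
Z = 10.4 + j54.4 Ω
|Z| = √(10.4² + 54.4²) = 55.3 Ω
∠Z = arctan(54.4/10.4) = 79.2°
cos φ = cos(79.2°) = 0.188

0.188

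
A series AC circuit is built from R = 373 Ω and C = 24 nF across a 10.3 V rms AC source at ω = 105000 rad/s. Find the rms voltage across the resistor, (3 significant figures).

7.05 V

X_C = 1/(ωC) = 397 Ω
Z = 373 − j397 Ω
|Z| = √(373² + 397²) = 545 Ω
I = V/|Z| = 18.9 mA
V_R = I·|Z_R| = 0.0189 × 373 = 7.05 V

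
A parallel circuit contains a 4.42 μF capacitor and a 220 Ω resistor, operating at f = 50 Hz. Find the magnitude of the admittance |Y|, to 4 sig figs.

ω = 2πf = 314.2 rad/s
X_C = 1/(ωC) = 720.2 Ω
Parallel: admittances add. Y = 1/R + jωC
Y = (0.004545 + j0.001389) S
|Y| = 0.004753 S → |Z| = 1/|Y| = 210.4 Ω, ∠Z = −∠Y = -16.99°

4.753 mS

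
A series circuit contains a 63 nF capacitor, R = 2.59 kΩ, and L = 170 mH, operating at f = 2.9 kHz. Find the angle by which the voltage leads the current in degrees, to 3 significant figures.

ω = 2πf = 18220 rad/s
X_L = ωL = 3100 Ω
X_C = 1/(ωC) = 871 Ω
Net reactance X = X_L − X_C = 2230 Ω
Z = 2590 + j2230 Ω
|Z| = √(2590² + 2230²) = 3420 Ω
∠Z = arctan(2230/2590) = 40.7°

40.7°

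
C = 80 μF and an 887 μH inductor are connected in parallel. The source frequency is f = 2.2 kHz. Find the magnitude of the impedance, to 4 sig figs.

ω = 2πf = 13820 rad/s
X_L = ωL = 12.26 Ω
X_C = 1/(ωC) = 0.9043 Ω
Parallel: admittances add. Y = 1/(jωL) + jωC
Y = (0 + j1.024) S
|Y| = 1.024 S → |Z| = 1/|Y| = 0.9763 Ω, ∠Z = −∠Y = -90.00°

0.9763 Ω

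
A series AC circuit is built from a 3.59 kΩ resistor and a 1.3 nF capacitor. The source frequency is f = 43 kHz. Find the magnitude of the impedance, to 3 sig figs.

ω = 2πf = 270200 rad/s
X_C = 1/(ωC) = 2850 Ω
Z = 3590 − j2850 Ω
|Z| = √(3590² + 2850²) = 4580 Ω

4580 Ω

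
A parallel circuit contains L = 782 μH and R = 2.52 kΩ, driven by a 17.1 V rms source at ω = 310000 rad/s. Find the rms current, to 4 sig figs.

X_L = ωL = 242.4 Ω
Parallel: admittances add. Y = 1/R + 1/(jωL)
Y = (0.0003968 − j0.004125) S
|Y| = 0.004144 S → |Z| = 1/|Y| = 241.3 Ω, ∠Z = −∠Y = 84.51°
I = V/|Z| = 17.1/241.3 = 70.86 mA

70.86 mA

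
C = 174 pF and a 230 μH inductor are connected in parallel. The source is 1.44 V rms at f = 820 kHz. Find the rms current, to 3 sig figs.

75.8 μA

ω = 2πf = 5.152e+06 rad/s
X_L = ωL = 1190 Ω
X_C = 1/(ωC) = 1120 Ω
Parallel: admittances add. Y = 1/(jωL) + jωC
Y = (0 + j5.26e-05) S
|Y| = 5.26e-05 S → |Z| = 1/|Y| = 19000 Ω, ∠Z = −∠Y = -90.0°
I = V/|Z| = 1.44/19000 = 75.8 μA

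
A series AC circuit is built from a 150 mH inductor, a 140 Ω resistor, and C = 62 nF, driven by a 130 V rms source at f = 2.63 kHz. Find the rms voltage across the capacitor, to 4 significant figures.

84.08 V

ω = 2πf = 16520 rad/s
X_L = ωL = 2479 Ω
X_C = 1/(ωC) = 976.1 Ω
Net reactance X = X_L − X_C = 1503 Ω
Z = 140.0 + j1503 Ω
|Z| = √(140.0² + 1503²) = 1509 Ω
I = V/|Z| = 86.14 mA
V_C = I·|Z_C| = 0.08614 × 976.1 = 84.08 V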